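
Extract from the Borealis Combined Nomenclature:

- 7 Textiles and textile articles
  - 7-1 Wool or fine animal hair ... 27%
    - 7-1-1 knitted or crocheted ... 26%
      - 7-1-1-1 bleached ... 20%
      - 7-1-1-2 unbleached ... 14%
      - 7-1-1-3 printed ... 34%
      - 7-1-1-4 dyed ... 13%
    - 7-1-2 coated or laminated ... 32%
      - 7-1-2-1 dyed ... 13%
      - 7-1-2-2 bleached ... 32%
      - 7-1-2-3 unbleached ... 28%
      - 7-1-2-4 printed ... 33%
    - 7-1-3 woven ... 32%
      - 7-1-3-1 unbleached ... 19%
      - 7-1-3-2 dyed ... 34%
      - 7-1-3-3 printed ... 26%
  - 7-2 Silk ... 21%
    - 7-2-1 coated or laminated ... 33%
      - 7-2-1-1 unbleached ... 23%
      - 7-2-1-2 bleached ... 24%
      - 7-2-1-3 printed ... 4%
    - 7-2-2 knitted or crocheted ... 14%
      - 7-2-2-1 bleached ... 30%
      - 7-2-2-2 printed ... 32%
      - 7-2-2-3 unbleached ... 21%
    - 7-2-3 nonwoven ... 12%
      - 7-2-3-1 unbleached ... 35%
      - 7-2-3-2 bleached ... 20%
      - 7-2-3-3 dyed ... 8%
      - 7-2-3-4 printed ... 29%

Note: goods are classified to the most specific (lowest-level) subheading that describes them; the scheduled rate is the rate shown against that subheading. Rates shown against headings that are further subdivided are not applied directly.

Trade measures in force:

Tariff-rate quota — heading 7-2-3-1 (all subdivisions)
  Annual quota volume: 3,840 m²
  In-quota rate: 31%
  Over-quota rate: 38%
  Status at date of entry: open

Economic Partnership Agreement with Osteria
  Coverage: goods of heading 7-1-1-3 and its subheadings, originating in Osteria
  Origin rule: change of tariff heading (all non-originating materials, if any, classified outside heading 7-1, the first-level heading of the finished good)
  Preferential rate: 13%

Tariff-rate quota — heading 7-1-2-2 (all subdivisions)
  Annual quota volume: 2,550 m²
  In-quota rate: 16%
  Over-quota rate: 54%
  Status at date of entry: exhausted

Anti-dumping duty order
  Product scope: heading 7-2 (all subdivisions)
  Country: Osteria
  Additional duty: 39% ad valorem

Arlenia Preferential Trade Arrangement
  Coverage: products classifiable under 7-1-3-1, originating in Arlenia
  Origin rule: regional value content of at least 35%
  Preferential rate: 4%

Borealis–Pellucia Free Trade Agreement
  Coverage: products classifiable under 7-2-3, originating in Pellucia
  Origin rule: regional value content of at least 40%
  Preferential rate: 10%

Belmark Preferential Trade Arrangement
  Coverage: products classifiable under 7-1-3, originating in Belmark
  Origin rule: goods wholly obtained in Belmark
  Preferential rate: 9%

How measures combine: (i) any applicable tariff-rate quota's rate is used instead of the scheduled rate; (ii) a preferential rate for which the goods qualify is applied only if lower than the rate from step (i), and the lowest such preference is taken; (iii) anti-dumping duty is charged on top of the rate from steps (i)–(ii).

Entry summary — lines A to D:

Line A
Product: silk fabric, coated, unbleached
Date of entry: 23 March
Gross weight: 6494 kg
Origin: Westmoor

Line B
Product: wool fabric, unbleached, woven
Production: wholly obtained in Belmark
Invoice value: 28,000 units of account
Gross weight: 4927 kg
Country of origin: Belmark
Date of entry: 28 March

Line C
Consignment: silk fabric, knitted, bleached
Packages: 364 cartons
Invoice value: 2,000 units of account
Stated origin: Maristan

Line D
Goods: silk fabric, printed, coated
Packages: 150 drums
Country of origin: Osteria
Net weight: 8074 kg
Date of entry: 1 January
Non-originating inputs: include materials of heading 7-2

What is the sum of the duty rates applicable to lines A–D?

Line A: silk → 7-2; coated → 7-2-1; unbleached → 7-2-1-1. Scheduled 23%. No special measure applies. → 23%.
Line B: wool → 7-1; woven → 7-1-3; unbleached → 7-1-3-1. Scheduled 19%. Belmark agreement on 7-1-3: wholly obtained → 9% available; preferential 9%. → 9%.
Line C: silk → 7-2; knitted → 7-2-2; bleached → 7-2-2-1. Scheduled 30%. No special measure applies. → 30%.
Line D: silk → 7-2; coated → 7-2-1; printed → 7-2-1-3. Scheduled 4%. Osteria agreement on 7-1-1-3: 7-2-1-3 not covered; anti-dumping (Osteria, 7-2): +39%; total 4% + 39% = 43%. → 43%.
Sum: 23% + 9% + 30% + 43% = 105%.

105%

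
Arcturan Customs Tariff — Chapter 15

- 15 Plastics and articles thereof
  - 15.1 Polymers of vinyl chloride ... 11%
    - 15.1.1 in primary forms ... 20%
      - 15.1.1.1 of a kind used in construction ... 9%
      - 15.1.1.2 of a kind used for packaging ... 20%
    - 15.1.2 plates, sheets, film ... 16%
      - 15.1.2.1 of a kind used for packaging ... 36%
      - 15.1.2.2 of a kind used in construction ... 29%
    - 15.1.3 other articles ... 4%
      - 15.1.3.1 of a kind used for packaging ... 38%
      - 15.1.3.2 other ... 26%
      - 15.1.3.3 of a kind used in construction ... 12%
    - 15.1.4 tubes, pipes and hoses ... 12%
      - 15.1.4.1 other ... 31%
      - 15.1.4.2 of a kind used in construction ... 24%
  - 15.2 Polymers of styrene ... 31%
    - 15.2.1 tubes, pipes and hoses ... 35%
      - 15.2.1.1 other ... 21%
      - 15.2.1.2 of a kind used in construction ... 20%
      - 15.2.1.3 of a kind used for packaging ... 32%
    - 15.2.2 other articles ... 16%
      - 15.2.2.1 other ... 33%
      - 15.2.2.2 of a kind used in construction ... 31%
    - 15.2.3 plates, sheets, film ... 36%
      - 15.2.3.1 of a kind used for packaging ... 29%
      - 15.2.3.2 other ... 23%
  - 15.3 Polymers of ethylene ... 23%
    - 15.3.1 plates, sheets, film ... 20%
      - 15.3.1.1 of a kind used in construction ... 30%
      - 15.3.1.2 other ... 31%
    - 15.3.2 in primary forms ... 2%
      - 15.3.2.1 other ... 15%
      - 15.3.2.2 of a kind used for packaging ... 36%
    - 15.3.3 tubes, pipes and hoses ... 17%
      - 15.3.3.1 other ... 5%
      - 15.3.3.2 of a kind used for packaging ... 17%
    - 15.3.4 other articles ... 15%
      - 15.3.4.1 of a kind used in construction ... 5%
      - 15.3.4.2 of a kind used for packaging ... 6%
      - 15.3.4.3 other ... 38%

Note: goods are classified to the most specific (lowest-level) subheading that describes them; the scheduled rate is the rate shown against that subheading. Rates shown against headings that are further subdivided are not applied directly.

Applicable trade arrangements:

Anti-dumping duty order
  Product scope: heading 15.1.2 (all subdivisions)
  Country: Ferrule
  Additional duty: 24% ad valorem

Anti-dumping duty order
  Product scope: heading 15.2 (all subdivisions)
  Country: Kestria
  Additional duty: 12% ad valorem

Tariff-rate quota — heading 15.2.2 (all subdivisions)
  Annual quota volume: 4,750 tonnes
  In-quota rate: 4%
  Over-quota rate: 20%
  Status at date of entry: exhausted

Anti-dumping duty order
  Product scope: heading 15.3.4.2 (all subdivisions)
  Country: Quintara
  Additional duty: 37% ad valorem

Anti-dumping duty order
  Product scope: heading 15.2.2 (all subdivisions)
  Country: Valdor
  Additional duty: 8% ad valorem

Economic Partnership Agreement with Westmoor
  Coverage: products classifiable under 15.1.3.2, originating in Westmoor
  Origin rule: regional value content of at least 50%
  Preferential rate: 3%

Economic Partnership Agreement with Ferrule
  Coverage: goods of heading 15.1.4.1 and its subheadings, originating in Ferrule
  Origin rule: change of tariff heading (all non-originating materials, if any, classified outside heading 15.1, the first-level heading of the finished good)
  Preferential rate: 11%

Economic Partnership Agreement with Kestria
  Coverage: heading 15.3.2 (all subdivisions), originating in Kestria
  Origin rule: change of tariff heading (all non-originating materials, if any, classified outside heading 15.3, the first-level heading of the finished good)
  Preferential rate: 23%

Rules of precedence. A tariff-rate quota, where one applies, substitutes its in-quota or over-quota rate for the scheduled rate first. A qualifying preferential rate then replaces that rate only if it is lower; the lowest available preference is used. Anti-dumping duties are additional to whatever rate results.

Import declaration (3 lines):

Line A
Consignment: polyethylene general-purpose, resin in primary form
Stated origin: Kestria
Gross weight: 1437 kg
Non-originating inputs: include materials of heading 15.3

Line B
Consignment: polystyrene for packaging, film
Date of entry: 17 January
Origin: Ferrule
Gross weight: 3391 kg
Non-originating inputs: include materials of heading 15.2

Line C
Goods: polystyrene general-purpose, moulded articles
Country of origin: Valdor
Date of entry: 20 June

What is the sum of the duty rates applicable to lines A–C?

Line A: polyethylene → 15.3; resin in primary form → 15.3.2; general-purpose → 15.3.2.1. Scheduled 15%. Kestria agreement on 15.3.2: CTH not met. → 15%.
Line B: polystyrene → 15.2; film → 15.2.3; for packaging → 15.2.3.1. Scheduled 29%. Ferrule agreement on 15.1.4.1: 15.2.3.1 not covered. → 29%.
Line C: polystyrene → 15.2; moulded articles → 15.2.2; general-purpose → 15.2.2.1. Scheduled 33%. quota on 15.2.2 exhausted → over-quota 20%; anti-dumping (Valdor, 15.2.2): +8%; total 20% + 8% = 28%. → 28%.
Sum: 15% + 29% + 28% = 72%.

72%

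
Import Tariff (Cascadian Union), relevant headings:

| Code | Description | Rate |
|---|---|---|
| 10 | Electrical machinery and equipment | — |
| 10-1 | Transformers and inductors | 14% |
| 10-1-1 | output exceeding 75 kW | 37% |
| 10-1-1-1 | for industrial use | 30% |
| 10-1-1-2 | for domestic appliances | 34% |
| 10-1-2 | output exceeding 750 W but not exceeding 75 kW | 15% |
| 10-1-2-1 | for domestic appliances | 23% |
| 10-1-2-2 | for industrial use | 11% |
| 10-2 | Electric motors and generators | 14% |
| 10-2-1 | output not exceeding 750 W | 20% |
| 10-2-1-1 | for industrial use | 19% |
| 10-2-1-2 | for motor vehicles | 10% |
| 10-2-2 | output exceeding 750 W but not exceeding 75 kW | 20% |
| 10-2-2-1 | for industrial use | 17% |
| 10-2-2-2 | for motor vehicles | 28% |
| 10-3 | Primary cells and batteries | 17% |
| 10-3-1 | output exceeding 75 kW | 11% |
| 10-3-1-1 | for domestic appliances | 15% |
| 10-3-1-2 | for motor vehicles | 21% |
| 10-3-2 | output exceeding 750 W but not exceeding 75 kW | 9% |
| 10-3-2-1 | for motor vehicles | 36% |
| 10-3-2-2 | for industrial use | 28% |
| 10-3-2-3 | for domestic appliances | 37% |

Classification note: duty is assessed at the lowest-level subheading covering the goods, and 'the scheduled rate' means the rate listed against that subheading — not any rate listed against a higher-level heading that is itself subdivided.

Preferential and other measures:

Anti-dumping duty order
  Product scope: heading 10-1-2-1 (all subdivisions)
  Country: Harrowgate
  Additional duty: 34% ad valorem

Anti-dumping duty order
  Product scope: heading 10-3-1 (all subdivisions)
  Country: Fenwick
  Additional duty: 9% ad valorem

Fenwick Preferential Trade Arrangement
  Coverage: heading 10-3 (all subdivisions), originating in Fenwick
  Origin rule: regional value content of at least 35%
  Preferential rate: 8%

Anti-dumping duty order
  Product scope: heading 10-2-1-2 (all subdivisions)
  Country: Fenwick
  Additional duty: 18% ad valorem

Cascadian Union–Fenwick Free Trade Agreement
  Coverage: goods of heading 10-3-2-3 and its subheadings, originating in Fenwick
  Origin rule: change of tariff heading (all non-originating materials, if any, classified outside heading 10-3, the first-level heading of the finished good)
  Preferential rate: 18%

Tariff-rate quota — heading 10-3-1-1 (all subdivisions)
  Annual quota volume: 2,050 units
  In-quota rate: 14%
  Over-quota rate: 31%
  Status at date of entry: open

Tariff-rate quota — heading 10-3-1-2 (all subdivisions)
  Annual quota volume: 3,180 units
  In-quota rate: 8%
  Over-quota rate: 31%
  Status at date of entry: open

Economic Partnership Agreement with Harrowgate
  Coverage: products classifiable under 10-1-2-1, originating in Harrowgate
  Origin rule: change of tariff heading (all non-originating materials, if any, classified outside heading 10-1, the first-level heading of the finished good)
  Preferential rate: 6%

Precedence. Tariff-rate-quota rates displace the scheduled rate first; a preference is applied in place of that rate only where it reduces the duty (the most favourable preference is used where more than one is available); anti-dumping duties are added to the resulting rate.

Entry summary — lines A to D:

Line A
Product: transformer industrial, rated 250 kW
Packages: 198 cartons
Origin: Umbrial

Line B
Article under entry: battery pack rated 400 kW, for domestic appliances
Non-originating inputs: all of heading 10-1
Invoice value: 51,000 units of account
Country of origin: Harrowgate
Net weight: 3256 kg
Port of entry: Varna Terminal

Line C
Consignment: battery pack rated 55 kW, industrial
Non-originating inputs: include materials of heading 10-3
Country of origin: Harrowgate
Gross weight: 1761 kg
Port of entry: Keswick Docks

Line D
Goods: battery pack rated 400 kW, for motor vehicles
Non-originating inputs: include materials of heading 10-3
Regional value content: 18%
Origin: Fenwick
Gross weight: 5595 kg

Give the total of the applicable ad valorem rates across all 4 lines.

89%

Line A: transformer → 10-1; rated 250 kW → 10-1-1; industrial → 10-1-1-1. Scheduled 30%. No special measure applies. → 30%.
Line B: battery pack → 10-3; rated 400 kW → 10-3-1; for domestic appliances → 10-3-1-1. Scheduled 15%. quota on 10-3-1-1 open → in-quota 14%; Harrowgate agreement on 10-1-2-1: 10-3-1-1 not covered. → 14%.
Line C: battery pack → 10-3; rated 55 kW → 10-3-2; industrial → 10-3-2-2. Scheduled 28%. Harrowgate agreement on 10-1-2-1: 10-3-2-2 not covered. → 28%.
Line D: battery pack → 10-3; rated 400 kW → 10-3-1; for motor vehicles → 10-3-1-2. Scheduled 21%. quota on 10-3-1-2 open → in-quota 8%; Fenwick agreement on 10-3: RVC < 35%; Fenwick agreement on 10-3-2-3: 10-3-1-2 not covered; anti-dumping (Fenwick, 10-3-1): +9%; total 8% + 9% = 17%. → 17%.
Sum: 30% + 14% + 28% + 17% = 89%.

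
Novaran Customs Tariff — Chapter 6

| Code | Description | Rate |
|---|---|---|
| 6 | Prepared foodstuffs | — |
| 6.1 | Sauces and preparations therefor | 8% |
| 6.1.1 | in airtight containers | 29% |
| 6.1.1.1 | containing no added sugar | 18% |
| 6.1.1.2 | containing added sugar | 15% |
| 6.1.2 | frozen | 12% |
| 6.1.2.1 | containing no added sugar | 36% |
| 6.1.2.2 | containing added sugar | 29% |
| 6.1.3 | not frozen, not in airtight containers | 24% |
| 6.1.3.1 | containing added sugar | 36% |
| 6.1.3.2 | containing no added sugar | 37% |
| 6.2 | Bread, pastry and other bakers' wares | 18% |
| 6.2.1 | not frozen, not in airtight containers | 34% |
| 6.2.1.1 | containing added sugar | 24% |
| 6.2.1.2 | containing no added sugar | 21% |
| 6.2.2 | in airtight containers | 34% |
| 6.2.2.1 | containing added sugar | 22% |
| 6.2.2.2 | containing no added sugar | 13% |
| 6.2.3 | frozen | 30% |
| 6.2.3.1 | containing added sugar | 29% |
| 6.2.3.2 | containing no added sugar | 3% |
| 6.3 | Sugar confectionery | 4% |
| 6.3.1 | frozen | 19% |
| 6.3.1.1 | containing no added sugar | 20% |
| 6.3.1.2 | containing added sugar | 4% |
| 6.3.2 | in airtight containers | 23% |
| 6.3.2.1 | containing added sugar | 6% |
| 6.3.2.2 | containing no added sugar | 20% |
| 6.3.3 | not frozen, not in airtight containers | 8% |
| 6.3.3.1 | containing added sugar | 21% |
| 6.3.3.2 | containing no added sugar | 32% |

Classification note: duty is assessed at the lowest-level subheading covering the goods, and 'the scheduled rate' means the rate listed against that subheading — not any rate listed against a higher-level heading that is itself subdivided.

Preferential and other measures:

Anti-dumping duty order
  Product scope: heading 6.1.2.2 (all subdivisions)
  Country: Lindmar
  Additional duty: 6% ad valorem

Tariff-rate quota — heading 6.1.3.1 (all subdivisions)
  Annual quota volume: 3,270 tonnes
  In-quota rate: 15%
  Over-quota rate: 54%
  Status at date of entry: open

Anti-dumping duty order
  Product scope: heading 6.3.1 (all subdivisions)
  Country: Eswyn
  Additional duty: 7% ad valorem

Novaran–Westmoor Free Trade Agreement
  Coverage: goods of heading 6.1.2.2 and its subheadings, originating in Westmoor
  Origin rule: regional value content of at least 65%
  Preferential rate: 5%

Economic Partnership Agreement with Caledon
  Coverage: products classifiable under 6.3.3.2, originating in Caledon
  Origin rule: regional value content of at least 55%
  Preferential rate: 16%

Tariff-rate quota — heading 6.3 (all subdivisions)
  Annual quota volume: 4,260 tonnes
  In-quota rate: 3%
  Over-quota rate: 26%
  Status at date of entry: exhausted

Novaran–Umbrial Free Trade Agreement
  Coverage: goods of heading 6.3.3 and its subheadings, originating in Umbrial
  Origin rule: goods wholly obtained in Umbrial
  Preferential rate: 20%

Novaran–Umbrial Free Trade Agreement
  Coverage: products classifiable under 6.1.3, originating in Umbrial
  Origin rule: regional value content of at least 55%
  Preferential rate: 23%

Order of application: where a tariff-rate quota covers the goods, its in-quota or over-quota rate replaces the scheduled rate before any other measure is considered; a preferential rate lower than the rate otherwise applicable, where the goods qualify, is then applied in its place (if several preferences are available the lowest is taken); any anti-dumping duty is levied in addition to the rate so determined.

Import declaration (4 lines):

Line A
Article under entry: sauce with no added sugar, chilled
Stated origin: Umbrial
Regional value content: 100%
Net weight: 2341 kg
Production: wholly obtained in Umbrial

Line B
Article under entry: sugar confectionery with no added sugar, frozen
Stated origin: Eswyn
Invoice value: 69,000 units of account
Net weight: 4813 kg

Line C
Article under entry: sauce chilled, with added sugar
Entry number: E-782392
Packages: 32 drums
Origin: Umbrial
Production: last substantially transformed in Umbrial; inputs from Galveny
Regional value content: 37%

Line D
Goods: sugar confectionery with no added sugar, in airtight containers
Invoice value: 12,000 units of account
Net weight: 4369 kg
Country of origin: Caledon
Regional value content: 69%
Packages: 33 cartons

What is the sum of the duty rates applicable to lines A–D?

Line A: sauce → 6.1; chilled → 6.1.3; with no added sugar → 6.1.3.2. Scheduled 37%. Umbrial agreement on 6.3.3: 6.1.3.2 not covered; Umbrial agreement on 6.1.3: RVC ≥ 55% → 23% available; preferential 23%. → 23%.
Line B: sugar confectionery → 6.3; frozen → 6.3.1; with no added sugar → 6.3.1.1. Scheduled 20%. quota on 6.3 exhausted → over-quota 26%; anti-dumping (Eswyn, 6.3.1): +7%; total 26% + 7% = 33%. → 33%.
Line C: sauce → 6.1; chilled → 6.1.3; with added sugar → 6.1.3.1. Scheduled 36%. quota on 6.1.3.1 open → in-quota 15%; Umbrial agreement on 6.3.3: 6.1.3.1 not covered; Umbrial agreement on 6.1.3: RVC < 55%. → 15%.
Line D: sugar confectionery → 6.3; in airtight containers → 6.3.2; with no added sugar → 6.3.2.2. Scheduled 20%. quota on 6.3 exhausted → over-quota 26%; Caledon agreement on 6.3.3.2: 6.3.2.2 not covered. → 26%.
Sum: 23% + 33% + 15% + 26% = 97%.

97%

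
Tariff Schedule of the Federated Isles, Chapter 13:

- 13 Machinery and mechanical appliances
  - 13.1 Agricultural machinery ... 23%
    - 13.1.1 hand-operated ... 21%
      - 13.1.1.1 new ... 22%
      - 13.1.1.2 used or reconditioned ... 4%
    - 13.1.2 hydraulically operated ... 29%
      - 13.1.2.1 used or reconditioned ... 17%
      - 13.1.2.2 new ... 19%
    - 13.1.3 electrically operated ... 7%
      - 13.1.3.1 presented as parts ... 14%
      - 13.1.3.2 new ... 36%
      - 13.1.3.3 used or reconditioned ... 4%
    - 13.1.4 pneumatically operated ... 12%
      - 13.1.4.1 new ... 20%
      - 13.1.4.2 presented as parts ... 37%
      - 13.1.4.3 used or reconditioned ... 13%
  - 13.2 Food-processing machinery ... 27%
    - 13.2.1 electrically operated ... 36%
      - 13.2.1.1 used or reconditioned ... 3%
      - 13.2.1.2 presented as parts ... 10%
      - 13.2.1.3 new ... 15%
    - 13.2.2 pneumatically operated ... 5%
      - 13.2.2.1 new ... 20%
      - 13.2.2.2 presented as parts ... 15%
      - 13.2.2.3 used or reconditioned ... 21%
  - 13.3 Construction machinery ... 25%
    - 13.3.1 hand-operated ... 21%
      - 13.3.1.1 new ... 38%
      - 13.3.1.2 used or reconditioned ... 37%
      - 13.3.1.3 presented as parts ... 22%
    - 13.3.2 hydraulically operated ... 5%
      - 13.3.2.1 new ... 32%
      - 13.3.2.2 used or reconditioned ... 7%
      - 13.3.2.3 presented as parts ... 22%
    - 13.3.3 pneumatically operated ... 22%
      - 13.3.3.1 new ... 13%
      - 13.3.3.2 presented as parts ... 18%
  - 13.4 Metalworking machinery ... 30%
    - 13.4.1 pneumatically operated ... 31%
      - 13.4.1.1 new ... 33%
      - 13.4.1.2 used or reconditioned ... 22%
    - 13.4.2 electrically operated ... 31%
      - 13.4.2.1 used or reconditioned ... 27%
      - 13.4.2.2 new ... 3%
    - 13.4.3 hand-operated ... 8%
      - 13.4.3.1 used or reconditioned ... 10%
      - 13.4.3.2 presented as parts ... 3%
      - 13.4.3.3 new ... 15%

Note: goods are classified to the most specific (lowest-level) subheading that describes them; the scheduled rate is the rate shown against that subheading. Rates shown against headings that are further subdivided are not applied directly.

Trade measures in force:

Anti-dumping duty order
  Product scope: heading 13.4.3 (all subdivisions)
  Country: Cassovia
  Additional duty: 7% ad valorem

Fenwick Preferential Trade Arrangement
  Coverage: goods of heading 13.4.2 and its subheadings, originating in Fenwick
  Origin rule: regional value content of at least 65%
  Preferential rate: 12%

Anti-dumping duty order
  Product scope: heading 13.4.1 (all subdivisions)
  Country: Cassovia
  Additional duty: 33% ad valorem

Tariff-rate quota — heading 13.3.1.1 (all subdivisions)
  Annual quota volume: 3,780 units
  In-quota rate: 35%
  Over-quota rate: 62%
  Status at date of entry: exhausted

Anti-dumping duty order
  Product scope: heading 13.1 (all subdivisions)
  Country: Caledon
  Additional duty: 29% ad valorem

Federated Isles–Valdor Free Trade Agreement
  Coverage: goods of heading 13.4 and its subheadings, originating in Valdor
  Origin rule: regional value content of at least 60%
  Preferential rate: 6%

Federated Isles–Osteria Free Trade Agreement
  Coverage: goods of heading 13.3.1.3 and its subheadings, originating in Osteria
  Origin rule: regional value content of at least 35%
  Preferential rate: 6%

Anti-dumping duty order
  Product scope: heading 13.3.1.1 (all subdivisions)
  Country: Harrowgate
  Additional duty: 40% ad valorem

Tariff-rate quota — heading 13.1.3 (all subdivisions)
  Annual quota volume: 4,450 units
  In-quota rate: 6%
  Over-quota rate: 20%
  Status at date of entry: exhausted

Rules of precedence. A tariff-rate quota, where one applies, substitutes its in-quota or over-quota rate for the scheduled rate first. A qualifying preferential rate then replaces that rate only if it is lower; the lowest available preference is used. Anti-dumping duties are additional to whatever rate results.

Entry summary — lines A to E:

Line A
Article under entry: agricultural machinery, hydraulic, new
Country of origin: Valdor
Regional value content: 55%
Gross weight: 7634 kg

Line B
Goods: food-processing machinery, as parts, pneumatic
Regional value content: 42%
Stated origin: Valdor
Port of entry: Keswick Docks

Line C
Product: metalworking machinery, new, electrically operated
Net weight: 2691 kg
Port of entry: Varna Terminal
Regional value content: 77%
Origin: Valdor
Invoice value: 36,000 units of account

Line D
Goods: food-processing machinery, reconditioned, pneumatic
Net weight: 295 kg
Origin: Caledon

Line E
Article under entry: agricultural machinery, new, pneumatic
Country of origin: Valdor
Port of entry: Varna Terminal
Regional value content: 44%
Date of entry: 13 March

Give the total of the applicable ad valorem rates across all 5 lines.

Line A: agricultural → 13.1; hydraulic → 13.1.2; new → 13.1.2.2. Scheduled 19%. Valdor agreement on 13.4: 13.1.2.2 not covered. → 19%.
Line B: food-processing → 13.2; pneumatic → 13.2.2; as parts → 13.2.2.2. Scheduled 15%. Valdor agreement on 13.4: 13.2.2.2 not covered. → 15%.
Line C: metalworking → 13.4; electrically operated → 13.4.2; new → 13.4.2.2. Scheduled 3%. Valdor agreement on 13.4: RVC ≥ 60% → 6% available; preference 6% not lower than 3% → no reduction. → 3%.
Line D: food-processing → 13.2; pneumatic → 13.2.2; reconditioned → 13.2.2.3. Scheduled 21%. No special measure applies. → 21%.
Line E: agricultural → 13.1; pneumatic → 13.1.4; new → 13.1.4.1. Scheduled 20%. Valdor agreement on 13.4: 13.1.4.1 not covered. → 20%.
Sum: 19% + 15% + 3% + 21% + 20% = 78%.

78%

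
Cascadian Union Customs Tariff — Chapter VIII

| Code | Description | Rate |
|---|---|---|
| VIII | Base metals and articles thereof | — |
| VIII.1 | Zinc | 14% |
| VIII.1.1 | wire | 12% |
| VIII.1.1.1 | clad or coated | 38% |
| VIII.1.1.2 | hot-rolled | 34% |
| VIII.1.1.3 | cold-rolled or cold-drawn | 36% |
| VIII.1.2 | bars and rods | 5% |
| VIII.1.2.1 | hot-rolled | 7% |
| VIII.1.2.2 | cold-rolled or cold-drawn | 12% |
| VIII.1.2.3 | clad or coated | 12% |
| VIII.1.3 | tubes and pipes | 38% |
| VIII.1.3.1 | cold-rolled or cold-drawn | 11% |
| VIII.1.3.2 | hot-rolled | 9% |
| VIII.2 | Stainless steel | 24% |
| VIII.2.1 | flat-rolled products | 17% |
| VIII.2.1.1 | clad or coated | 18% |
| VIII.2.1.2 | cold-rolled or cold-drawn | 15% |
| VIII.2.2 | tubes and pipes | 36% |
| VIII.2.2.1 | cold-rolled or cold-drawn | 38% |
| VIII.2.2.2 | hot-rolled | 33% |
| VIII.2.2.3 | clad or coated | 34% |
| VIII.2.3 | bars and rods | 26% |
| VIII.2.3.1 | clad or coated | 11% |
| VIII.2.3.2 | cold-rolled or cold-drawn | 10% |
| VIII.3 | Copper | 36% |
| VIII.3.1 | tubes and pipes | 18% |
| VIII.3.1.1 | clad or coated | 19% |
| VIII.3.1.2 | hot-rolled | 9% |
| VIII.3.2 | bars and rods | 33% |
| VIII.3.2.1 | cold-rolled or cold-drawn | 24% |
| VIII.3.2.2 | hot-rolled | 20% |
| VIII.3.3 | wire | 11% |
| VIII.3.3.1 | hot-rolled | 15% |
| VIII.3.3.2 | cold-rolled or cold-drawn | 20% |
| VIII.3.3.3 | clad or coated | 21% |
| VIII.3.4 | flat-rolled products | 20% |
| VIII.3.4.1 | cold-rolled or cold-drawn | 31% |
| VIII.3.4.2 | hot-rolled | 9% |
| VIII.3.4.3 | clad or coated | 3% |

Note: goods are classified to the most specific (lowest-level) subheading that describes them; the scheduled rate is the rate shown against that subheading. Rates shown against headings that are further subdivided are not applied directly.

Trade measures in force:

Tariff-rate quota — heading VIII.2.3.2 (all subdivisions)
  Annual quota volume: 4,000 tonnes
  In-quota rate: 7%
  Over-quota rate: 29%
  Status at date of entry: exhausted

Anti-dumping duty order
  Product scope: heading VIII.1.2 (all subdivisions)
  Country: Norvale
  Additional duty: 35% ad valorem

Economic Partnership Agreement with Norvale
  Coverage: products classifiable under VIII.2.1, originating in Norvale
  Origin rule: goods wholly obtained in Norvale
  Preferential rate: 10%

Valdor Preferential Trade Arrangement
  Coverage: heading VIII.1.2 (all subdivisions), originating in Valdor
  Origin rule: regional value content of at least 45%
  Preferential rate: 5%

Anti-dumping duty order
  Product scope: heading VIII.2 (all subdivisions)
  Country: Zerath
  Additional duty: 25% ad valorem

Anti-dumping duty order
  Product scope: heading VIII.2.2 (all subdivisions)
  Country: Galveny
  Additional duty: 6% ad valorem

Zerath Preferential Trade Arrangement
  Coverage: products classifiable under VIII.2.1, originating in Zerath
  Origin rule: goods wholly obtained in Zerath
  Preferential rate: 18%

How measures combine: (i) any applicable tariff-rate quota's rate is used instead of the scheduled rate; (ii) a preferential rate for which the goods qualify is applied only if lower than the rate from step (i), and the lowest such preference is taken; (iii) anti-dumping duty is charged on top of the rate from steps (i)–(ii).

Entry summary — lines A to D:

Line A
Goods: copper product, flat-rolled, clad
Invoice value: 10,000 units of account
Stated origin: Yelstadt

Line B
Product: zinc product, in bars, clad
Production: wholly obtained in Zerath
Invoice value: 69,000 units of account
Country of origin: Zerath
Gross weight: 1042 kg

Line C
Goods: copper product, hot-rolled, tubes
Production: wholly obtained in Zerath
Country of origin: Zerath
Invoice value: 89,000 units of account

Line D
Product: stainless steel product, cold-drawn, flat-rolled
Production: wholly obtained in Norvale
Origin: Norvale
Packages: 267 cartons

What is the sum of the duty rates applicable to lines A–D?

34%

Line A: copper → VIII.3; flat-rolled → VIII.3.4; clad → VIII.3.4.3. Scheduled 3%. No special measure applies. → 3%.
Line B: zinc → VIII.1; in bars → VIII.1.2; clad → VIII.1.2.3. Scheduled 12%. Zerath agreement on VIII.2.1: VIII.1.2.3 not covered. → 12%.
Line C: copper → VIII.3; tubes → VIII.3.1; hot-rolled → VIII.3.1.2. Scheduled 9%. Zerath agreement on VIII.2.1: VIII.3.1.2 not covered. → 9%.
Line D: stainless steel → VIII.2; flat-rolled → VIII.2.1; cold-drawn → VIII.2.1.2. Scheduled 15%. Norvale agreement on VIII.2.1: wholly obtained → 10% available; preferential 10%. → 10%.
Sum: 3% + 12% + 9% + 10% = 34%.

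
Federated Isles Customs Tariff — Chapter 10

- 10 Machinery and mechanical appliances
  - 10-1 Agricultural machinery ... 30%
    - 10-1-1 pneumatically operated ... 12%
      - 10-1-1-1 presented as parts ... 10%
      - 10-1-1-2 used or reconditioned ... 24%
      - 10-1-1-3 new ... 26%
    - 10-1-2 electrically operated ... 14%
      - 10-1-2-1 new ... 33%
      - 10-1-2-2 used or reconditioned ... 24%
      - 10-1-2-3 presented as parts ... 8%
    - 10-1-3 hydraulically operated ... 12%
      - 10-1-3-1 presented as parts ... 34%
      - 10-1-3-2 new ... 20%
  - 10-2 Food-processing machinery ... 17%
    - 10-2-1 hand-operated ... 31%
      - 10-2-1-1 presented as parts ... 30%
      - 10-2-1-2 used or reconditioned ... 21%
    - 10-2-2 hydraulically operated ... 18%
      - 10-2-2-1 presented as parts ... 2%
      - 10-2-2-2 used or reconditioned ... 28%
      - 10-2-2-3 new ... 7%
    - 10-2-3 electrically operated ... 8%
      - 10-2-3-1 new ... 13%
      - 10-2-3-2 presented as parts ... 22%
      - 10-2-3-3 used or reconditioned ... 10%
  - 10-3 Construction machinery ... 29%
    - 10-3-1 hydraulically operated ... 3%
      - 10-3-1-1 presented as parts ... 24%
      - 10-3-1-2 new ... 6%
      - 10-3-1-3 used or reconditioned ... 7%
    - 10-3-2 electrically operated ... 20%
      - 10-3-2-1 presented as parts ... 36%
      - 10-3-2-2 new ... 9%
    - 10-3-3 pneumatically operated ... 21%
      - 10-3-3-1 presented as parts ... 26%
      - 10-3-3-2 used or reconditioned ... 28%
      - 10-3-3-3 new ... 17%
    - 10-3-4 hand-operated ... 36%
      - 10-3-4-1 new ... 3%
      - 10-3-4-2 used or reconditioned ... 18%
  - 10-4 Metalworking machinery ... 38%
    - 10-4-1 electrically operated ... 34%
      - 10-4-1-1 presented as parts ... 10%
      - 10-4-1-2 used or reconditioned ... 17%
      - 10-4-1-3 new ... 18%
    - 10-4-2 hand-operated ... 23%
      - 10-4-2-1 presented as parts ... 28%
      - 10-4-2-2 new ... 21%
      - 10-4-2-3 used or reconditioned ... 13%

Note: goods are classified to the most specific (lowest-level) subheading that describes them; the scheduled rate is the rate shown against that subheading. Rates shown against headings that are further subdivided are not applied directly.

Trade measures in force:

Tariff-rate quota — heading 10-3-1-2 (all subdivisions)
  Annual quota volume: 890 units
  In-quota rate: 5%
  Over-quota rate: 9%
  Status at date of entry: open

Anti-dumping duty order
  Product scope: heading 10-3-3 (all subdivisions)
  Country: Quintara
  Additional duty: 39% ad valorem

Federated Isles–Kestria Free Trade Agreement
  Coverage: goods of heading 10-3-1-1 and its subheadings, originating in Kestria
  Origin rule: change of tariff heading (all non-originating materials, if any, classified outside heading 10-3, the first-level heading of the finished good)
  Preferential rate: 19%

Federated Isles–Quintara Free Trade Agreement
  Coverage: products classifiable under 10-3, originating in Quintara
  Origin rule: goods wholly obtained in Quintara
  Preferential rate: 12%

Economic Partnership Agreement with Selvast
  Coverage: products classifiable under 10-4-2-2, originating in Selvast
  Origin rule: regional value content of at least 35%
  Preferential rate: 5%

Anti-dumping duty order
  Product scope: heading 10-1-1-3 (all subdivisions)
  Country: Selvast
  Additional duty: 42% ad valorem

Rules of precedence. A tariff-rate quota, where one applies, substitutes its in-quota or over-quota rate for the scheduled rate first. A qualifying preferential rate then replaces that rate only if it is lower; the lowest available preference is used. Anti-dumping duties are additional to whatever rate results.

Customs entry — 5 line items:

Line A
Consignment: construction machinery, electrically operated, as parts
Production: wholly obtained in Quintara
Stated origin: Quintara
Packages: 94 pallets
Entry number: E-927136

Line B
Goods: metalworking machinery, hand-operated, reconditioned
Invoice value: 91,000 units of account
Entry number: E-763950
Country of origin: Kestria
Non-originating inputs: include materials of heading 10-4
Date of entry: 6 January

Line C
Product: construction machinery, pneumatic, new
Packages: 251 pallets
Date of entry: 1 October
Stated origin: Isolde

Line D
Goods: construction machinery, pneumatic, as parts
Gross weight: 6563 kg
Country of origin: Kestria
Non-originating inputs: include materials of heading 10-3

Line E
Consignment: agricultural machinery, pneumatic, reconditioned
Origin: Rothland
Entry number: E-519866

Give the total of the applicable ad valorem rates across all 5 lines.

Line A: construction → 10-3; electrically operated → 10-3-2; as parts → 10-3-2-1. Scheduled 36%. Quintara agreement on 10-3: wholly obtained → 12% available; preferential 12%. → 12%.
Line B: metalworking → 10-4; hand-operated → 10-4-2; reconditioned → 10-4-2-3. Scheduled 13%. Kestria agreement on 10-3-1-1: 10-4-2-3 not covered. → 13%.
Line C: construction → 10-3; pneumatic → 10-3-3; new → 10-3-3-3. Scheduled 17%. No special measure applies. → 17%.
Line D: construction → 10-3; pneumatic → 10-3-3; as parts → 10-3-3-1. Scheduled 26%. Kestria agreement on 10-3-1-1: 10-3-3-1 not covered. → 26%.
Line E: agricultural → 10-1; pneumatic → 10-1-1; reconditioned → 10-1-1-2. Scheduled 24%. No special measure applies. → 24%.
Sum: 12% + 13% + 17% + 26% + 24% = 92%.

92%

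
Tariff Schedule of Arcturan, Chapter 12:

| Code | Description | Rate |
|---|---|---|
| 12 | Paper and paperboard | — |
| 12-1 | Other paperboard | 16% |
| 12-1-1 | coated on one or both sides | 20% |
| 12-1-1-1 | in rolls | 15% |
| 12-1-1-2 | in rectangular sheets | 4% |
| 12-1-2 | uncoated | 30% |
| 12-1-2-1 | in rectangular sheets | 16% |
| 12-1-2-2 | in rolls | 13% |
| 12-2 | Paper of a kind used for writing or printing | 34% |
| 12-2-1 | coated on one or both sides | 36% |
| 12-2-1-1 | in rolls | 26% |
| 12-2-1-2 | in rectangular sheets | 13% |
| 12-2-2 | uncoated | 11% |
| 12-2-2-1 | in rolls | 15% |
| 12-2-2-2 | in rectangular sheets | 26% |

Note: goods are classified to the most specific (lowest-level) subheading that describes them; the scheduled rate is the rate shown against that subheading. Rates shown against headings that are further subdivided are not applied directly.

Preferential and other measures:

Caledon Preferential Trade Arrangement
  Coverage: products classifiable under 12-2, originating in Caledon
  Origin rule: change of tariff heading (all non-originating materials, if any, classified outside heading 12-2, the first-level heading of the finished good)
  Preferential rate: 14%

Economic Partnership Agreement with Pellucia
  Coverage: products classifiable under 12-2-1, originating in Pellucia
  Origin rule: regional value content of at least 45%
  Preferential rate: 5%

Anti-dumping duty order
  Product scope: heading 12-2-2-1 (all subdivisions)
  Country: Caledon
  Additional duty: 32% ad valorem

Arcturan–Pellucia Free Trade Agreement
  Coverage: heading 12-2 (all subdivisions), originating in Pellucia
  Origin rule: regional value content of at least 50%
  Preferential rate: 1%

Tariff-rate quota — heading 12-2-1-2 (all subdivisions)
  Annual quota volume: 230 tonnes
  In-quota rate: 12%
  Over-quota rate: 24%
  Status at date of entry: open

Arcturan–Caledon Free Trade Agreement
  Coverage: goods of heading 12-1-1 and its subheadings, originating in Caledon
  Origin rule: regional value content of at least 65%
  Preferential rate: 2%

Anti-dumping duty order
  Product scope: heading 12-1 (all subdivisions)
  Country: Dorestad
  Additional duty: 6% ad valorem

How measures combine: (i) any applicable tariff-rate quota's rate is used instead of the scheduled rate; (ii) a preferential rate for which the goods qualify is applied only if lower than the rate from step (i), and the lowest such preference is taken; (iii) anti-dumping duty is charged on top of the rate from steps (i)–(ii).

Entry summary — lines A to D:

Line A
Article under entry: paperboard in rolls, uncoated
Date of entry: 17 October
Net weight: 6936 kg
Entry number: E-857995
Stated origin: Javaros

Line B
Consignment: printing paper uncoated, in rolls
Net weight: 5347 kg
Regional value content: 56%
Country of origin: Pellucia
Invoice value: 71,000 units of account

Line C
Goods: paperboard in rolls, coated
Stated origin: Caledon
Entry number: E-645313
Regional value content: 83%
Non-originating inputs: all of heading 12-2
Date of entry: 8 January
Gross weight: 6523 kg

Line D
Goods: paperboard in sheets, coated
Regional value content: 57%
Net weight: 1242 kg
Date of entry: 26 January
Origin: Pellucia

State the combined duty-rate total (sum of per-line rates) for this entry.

Line A: paperboard → 12-1; uncoated → 12-1-2; in rolls → 12-1-2-2. Scheduled 13%. No special measure applies. → 13%.
Line B: printing paper → 12-2; uncoated → 12-2-2; in rolls → 12-2-2-1. Scheduled 15%. Pellucia agreement on 12-2-1: 12-2-2-1 not covered; Pellucia agreement on 12-2: RVC ≥ 50% → 1% available; preferential 1%. → 1%.
Line C: paperboard → 12-1; coated → 12-1-1; in rolls → 12-1-1-1. Scheduled 15%. Caledon agreement on 12-2: 12-1-1-1 not covered; Caledon agreement on 12-1-1: RVC ≥ 65% → 2% available; preferential 2%. → 2%.
Line D: paperboard → 12-1; coated → 12-1-1; in sheets → 12-1-1-2. Scheduled 4%. Pellucia agreement on 12-2-1: 12-1-1-2 not covered; Pellucia agreement on 12-2: 12-1-1-2 not covered. → 4%.
Sum: 13% + 1% + 2% + 4% = 20%.

20%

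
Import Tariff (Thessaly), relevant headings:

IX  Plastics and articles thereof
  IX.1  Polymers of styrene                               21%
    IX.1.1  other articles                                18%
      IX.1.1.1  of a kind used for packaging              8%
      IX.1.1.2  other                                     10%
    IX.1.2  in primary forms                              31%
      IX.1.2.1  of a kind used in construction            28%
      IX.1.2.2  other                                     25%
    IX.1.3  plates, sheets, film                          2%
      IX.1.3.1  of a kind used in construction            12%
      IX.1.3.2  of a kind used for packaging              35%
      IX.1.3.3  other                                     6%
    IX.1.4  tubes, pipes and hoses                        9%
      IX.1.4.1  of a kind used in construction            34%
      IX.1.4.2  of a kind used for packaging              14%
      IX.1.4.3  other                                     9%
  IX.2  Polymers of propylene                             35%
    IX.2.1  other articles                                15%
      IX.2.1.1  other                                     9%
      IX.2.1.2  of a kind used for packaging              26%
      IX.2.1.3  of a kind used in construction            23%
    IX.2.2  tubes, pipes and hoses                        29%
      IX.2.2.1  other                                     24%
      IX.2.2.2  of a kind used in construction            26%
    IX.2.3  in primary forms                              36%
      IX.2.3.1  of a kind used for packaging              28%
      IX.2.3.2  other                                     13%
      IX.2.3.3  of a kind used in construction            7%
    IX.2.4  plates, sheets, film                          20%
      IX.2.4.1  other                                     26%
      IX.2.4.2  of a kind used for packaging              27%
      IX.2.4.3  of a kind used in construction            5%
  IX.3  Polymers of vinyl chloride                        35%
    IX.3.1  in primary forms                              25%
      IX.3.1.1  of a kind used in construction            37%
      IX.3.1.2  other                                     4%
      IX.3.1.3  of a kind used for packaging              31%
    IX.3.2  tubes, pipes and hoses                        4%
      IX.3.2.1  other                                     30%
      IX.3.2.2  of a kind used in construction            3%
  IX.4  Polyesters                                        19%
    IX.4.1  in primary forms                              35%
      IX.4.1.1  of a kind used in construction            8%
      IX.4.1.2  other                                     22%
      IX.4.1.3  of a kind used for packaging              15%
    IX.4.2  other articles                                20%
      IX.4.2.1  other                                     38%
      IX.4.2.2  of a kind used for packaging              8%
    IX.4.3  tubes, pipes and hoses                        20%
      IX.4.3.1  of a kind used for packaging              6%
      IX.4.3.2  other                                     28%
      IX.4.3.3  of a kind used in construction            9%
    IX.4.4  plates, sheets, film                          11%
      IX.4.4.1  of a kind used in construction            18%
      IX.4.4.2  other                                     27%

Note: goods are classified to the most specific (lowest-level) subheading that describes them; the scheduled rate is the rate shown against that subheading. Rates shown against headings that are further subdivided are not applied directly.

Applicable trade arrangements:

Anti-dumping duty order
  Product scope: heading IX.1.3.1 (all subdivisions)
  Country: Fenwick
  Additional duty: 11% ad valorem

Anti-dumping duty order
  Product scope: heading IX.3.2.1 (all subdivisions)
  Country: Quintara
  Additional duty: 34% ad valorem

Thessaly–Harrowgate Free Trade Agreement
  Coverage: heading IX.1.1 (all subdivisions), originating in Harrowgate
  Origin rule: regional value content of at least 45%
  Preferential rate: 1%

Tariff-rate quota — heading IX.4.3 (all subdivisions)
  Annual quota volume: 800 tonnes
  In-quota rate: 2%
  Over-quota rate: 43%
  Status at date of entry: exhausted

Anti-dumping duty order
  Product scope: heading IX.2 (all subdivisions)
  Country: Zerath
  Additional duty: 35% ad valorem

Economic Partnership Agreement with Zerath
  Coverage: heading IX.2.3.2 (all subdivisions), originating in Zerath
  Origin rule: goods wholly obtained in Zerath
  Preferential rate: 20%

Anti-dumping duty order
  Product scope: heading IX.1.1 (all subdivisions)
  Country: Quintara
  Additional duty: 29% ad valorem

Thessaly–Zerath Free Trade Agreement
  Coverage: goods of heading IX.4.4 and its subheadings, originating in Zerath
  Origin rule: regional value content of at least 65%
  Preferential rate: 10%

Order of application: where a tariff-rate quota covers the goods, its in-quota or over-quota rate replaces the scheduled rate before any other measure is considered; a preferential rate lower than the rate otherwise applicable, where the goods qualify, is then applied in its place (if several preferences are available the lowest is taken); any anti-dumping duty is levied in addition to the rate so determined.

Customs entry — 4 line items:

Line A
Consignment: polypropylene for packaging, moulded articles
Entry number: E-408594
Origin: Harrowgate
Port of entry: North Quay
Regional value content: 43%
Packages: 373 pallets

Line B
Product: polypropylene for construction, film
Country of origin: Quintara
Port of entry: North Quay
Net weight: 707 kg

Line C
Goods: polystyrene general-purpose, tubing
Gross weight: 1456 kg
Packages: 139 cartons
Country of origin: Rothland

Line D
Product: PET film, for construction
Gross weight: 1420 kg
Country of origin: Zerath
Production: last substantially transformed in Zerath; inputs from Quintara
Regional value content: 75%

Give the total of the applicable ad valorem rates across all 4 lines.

Line A: polypropylene → IX.2; moulded articles → IX.2.1; for packaging → IX.2.1.2. Scheduled 26%. Harrowgate agreement on IX.1.1: IX.2.1.2 not covered. → 26%.
Line B: polypropylene → IX.2; film → IX.2.4; for construction → IX.2.4.3. Scheduled 5%. No special measure applies. → 5%.
Line C: polystyrene → IX.1; tubing → IX.1.4; general-purpose → IX.1.4.3. Scheduled 9%. No special measure applies. → 9%.
Line D: PET → IX.4; film → IX.4.4; for construction → IX.4.4.1. Scheduled 18%. Zerath agreement on IX.2.3.2: IX.4.4.1 not covered; Zerath agreement on IX.4.4: RVC ≥ 65% → 10% available; preferential 10%. → 10%.
Sum: 26% + 5% + 9% + 10% = 50%.

50%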